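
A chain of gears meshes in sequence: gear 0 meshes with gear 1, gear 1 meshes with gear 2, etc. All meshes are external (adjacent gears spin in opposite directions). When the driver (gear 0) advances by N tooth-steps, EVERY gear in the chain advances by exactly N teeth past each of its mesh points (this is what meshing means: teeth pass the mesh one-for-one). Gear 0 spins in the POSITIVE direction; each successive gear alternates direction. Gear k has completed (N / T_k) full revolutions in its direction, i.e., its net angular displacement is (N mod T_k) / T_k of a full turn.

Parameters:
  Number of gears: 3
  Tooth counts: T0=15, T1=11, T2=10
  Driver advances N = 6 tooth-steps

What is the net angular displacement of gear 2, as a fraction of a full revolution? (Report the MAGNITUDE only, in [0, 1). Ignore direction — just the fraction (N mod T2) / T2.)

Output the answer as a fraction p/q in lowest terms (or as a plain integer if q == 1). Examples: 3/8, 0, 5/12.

Answer: 3/5

Derivation:
Chain of 3 gears, tooth counts: [15, 11, 10]
  gear 0: T0=15, direction=positive, advance = 6 mod 15 = 6 teeth = 6/15 turn
  gear 1: T1=11, direction=negative, advance = 6 mod 11 = 6 teeth = 6/11 turn
  gear 2: T2=10, direction=positive, advance = 6 mod 10 = 6 teeth = 6/10 turn
Gear 2: 6 mod 10 = 6
Fraction = 6 / 10 = 3/5 (gcd(6,10)=2) = 3/5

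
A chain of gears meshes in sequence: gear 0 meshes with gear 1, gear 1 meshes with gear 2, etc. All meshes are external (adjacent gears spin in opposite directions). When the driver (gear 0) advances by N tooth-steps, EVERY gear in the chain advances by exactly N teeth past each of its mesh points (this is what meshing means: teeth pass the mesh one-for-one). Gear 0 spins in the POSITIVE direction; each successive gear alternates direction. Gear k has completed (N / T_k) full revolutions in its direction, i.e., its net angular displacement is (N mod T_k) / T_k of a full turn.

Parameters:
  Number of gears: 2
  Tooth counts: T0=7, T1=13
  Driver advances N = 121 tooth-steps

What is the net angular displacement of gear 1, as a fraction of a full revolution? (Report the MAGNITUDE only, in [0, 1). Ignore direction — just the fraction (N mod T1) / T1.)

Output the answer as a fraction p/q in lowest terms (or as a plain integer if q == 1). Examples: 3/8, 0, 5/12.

Chain of 2 gears, tooth counts: [7, 13]
  gear 0: T0=7, direction=positive, advance = 121 mod 7 = 2 teeth = 2/7 turn
  gear 1: T1=13, direction=negative, advance = 121 mod 13 = 4 teeth = 4/13 turn
Gear 1: 121 mod 13 = 4
Fraction = 4 / 13 = 4/13 (gcd(4,13)=1) = 4/13

Answer: 4/13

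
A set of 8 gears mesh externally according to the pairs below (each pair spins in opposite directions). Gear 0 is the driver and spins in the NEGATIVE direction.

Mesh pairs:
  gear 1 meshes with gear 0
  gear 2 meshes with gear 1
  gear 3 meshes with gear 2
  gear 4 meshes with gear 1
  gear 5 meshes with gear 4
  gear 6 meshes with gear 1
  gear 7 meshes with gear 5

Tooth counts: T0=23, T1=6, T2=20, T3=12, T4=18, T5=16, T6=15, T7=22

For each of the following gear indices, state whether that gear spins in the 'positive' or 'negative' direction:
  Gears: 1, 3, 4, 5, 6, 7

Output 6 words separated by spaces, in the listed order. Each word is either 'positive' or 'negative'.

Answer: positive positive negative positive negative negative

Derivation:
Gear 0 (driver): negative (depth 0)
  gear 1: meshes with gear 0 -> depth 1 -> positive (opposite of gear 0)
  gear 2: meshes with gear 1 -> depth 2 -> negative (opposite of gear 1)
  gear 3: meshes with gear 2 -> depth 3 -> positive (opposite of gear 2)
  gear 4: meshes with gear 1 -> depth 2 -> negative (opposite of gear 1)
  gear 5: meshes with gear 4 -> depth 3 -> positive (opposite of gear 4)
  gear 6: meshes with gear 1 -> depth 2 -> negative (opposite of gear 1)
  gear 7: meshes with gear 5 -> depth 4 -> negative (opposite of gear 5)
Queried indices 1, 3, 4, 5, 6, 7 -> positive, positive, negative, positive, negative, negative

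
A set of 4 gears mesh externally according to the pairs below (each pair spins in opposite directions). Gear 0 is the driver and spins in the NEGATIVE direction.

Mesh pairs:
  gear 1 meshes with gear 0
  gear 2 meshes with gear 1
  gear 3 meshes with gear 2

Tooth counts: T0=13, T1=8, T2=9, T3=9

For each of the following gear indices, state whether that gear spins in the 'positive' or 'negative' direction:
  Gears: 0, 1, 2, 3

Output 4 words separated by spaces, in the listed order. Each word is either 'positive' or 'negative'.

Answer: negative positive negative positive

Derivation:
Gear 0 (driver): negative (depth 0)
  gear 1: meshes with gear 0 -> depth 1 -> positive (opposite of gear 0)
  gear 2: meshes with gear 1 -> depth 2 -> negative (opposite of gear 1)
  gear 3: meshes with gear 2 -> depth 3 -> positive (opposite of gear 2)
Queried indices 0, 1, 2, 3 -> negative, positive, negative, positive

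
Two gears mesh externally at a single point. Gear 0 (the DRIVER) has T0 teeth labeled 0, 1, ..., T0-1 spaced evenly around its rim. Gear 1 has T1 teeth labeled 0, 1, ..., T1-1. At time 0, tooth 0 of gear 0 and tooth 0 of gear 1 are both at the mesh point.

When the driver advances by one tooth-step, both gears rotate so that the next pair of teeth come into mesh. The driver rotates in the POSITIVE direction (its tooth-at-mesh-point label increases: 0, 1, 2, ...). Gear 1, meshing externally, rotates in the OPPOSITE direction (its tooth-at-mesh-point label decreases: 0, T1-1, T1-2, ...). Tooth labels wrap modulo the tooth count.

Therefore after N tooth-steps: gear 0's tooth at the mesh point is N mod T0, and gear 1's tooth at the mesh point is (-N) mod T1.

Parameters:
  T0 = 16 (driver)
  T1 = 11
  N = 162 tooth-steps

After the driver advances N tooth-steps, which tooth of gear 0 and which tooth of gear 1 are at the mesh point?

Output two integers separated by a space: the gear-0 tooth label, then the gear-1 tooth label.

Answer: 2 3

Derivation:
Gear 0 (driver, T0=16): tooth at mesh = N mod T0
  162 = 10 * 16 + 2, so 162 mod 16 = 2
  gear 0 tooth = 2
Gear 1 (driven, T1=11): tooth at mesh = (-N) mod T1
  162 = 14 * 11 + 8, so 162 mod 11 = 8
  (-162) mod 11 = (-8) mod 11 = 11 - 8 = 3
Mesh after 162 steps: gear-0 tooth 2 meets gear-1 tooth 3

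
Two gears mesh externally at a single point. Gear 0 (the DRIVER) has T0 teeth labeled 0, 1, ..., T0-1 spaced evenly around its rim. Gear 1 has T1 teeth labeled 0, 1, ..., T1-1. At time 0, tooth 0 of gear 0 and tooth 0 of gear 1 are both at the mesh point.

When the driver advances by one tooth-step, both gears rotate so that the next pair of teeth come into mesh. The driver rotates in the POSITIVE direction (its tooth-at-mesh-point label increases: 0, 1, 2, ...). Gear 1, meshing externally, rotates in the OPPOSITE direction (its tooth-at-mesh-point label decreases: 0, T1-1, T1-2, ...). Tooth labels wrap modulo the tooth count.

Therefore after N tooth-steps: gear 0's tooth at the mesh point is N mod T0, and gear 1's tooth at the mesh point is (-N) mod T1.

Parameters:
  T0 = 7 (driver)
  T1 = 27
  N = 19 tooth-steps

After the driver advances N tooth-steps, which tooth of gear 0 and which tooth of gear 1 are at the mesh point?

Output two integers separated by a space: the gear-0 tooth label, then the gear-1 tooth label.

Gear 0 (driver, T0=7): tooth at mesh = N mod T0
  19 = 2 * 7 + 5, so 19 mod 7 = 5
  gear 0 tooth = 5
Gear 1 (driven, T1=27): tooth at mesh = (-N) mod T1
  19 = 0 * 27 + 19, so 19 mod 27 = 19
  (-19) mod 27 = (-19) mod 27 = 27 - 19 = 8
Mesh after 19 steps: gear-0 tooth 5 meets gear-1 tooth 8

Answer: 5 8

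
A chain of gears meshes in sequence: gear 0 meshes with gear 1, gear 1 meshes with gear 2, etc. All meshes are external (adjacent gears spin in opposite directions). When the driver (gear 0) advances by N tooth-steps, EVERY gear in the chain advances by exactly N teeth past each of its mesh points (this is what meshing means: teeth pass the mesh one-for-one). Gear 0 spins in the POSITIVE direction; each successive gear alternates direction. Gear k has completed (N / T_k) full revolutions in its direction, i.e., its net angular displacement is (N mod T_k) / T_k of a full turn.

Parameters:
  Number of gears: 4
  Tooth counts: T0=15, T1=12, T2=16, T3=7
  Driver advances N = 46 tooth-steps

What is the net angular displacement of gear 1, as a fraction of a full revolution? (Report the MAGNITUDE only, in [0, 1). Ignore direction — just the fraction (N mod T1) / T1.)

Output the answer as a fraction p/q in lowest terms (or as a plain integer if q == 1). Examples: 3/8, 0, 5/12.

Chain of 4 gears, tooth counts: [15, 12, 16, 7]
  gear 0: T0=15, direction=positive, advance = 46 mod 15 = 1 teeth = 1/15 turn
  gear 1: T1=12, direction=negative, advance = 46 mod 12 = 10 teeth = 10/12 turn
  gear 2: T2=16, direction=positive, advance = 46 mod 16 = 14 teeth = 14/16 turn
  gear 3: T3=7, direction=negative, advance = 46 mod 7 = 4 teeth = 4/7 turn
Gear 1: 46 mod 12 = 10
Fraction = 10 / 12 = 5/6 (gcd(10,12)=2) = 5/6

Answer: 5/6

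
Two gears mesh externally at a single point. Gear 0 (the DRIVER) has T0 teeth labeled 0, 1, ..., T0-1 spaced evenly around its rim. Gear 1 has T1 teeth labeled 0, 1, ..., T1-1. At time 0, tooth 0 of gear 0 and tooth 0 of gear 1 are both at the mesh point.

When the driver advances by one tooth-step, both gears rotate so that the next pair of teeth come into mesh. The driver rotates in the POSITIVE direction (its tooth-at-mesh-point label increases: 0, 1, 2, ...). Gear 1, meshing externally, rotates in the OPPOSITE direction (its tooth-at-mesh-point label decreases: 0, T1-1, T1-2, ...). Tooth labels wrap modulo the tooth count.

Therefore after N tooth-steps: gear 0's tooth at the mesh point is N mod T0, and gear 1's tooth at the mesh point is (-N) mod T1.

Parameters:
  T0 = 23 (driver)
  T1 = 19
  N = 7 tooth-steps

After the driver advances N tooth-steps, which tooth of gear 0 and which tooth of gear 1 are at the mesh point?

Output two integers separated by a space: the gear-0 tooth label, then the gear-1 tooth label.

Gear 0 (driver, T0=23): tooth at mesh = N mod T0
  7 = 0 * 23 + 7, so 7 mod 23 = 7
  gear 0 tooth = 7
Gear 1 (driven, T1=19): tooth at mesh = (-N) mod T1
  7 = 0 * 19 + 7, so 7 mod 19 = 7
  (-7) mod 19 = (-7) mod 19 = 19 - 7 = 12
Mesh after 7 steps: gear-0 tooth 7 meets gear-1 tooth 12

Answer: 7 12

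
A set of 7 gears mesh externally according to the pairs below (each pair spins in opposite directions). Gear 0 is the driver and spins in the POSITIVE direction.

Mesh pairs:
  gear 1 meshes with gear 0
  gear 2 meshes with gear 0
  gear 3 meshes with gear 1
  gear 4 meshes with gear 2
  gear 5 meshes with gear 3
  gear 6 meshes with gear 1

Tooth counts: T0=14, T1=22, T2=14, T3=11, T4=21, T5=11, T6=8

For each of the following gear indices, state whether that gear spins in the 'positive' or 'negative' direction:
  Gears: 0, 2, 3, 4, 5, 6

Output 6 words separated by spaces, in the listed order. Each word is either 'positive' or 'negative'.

Gear 0 (driver): positive (depth 0)
  gear 1: meshes with gear 0 -> depth 1 -> negative (opposite of gear 0)
  gear 2: meshes with gear 0 -> depth 1 -> negative (opposite of gear 0)
  gear 3: meshes with gear 1 -> depth 2 -> positive (opposite of gear 1)
  gear 4: meshes with gear 2 -> depth 2 -> positive (opposite of gear 2)
  gear 5: meshes with gear 3 -> depth 3 -> negative (opposite of gear 3)
  gear 6: meshes with gear 1 -> depth 2 -> positive (opposite of gear 1)
Queried indices 0, 2, 3, 4, 5, 6 -> positive, negative, positive, positive, negative, positive

Answer: positive negative positive positive negative positive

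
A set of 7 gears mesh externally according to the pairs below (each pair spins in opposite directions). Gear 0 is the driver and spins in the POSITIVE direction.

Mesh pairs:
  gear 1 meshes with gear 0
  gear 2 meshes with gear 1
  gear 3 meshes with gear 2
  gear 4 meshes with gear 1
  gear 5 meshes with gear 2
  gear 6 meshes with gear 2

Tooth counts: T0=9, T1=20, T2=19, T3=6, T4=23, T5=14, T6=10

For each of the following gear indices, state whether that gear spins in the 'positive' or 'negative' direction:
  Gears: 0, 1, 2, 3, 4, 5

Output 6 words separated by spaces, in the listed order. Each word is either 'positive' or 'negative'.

Answer: positive negative positive negative positive negative

Derivation:
Gear 0 (driver): positive (depth 0)
  gear 1: meshes with gear 0 -> depth 1 -> negative (opposite of gear 0)
  gear 2: meshes with gear 1 -> depth 2 -> positive (opposite of gear 1)
  gear 3: meshes with gear 2 -> depth 3 -> negative (opposite of gear 2)
  gear 4: meshes with gear 1 -> depth 2 -> positive (opposite of gear 1)
  gear 5: meshes with gear 2 -> depth 3 -> negative (opposite of gear 2)
  gear 6: meshes with gear 2 -> depth 3 -> negative (opposite of gear 2)
Queried indices 0, 1, 2, 3, 4, 5 -> positive, negative, positive, negative, positive, negative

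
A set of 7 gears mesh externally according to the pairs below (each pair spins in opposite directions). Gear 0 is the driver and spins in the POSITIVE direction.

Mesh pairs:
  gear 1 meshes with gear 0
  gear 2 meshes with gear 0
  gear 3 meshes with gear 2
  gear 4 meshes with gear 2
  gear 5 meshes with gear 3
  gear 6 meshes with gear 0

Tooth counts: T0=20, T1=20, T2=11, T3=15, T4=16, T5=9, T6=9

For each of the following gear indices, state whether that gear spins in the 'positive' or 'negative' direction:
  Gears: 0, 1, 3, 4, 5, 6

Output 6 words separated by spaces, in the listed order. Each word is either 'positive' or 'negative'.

Answer: positive negative positive positive negative negative

Derivation:
Gear 0 (driver): positive (depth 0)
  gear 1: meshes with gear 0 -> depth 1 -> negative (opposite of gear 0)
  gear 2: meshes with gear 0 -> depth 1 -> negative (opposite of gear 0)
  gear 3: meshes with gear 2 -> depth 2 -> positive (opposite of gear 2)
  gear 4: meshes with gear 2 -> depth 2 -> positive (opposite of gear 2)
  gear 5: meshes with gear 3 -> depth 3 -> negative (opposite of gear 3)
  gear 6: meshes with gear 0 -> depth 1 -> negative (opposite of gear 0)
Queried indices 0, 1, 3, 4, 5, 6 -> positive, negative, positive, positive, negative, negative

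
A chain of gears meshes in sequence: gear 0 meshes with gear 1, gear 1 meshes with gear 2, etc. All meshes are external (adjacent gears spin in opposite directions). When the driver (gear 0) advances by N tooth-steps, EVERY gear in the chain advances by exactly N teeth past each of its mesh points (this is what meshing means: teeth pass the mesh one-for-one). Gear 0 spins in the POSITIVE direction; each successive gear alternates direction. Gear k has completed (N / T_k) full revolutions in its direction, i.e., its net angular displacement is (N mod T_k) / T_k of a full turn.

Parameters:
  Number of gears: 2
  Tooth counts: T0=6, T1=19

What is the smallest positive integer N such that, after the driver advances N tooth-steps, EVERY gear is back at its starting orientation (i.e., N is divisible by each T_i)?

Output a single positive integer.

Gear k returns to start when N is a multiple of T_k.
All gears at start simultaneously when N is a common multiple of [6, 19]; the smallest such N is lcm(6, 19).
Start: lcm = T0 = 6
Fold in T1=19: gcd(6, 19) = 1; lcm(6, 19) = 6 * 19 / 1 = 114 / 1 = 114
Full cycle length = 114

Answer: 114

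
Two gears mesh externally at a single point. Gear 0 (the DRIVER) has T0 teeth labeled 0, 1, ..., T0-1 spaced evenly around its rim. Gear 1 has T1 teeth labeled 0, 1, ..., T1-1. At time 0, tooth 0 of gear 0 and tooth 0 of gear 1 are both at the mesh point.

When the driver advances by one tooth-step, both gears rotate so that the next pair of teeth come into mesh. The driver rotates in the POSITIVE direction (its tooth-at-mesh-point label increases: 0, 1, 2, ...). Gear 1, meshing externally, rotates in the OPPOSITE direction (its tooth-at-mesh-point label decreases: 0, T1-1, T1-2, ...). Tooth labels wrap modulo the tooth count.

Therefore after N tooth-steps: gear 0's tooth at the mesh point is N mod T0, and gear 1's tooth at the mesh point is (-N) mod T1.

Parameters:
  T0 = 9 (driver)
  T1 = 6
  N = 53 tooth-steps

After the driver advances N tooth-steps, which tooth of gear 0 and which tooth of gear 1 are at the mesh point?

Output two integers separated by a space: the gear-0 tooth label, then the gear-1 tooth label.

Answer: 8 1

Derivation:
Gear 0 (driver, T0=9): tooth at mesh = N mod T0
  53 = 5 * 9 + 8, so 53 mod 9 = 8
  gear 0 tooth = 8
Gear 1 (driven, T1=6): tooth at mesh = (-N) mod T1
  53 = 8 * 6 + 5, so 53 mod 6 = 5
  (-53) mod 6 = (-5) mod 6 = 6 - 5 = 1
Mesh after 53 steps: gear-0 tooth 8 meets gear-1 tooth 1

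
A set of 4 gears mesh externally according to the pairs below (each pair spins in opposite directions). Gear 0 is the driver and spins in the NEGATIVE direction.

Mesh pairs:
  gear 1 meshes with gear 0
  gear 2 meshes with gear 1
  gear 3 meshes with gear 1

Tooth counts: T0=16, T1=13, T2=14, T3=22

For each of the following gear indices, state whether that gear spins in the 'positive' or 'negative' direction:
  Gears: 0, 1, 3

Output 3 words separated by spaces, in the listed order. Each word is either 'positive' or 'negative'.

Answer: negative positive negative

Derivation:
Gear 0 (driver): negative (depth 0)
  gear 1: meshes with gear 0 -> depth 1 -> positive (opposite of gear 0)
  gear 2: meshes with gear 1 -> depth 2 -> negative (opposite of gear 1)
  gear 3: meshes with gear 1 -> depth 2 -> negative (opposite of gear 1)
Queried indices 0, 1, 3 -> negative, positive, negative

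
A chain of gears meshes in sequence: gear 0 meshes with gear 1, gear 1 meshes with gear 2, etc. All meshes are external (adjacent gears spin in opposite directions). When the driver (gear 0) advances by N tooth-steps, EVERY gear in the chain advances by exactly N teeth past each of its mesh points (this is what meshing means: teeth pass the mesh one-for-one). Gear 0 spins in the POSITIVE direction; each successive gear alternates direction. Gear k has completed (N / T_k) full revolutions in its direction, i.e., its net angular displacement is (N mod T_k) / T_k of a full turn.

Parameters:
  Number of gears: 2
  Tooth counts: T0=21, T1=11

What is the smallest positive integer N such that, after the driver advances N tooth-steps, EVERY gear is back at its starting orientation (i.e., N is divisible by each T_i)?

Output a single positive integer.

Answer: 231

Derivation:
Gear k returns to start when N is a multiple of T_k.
All gears at start simultaneously when N is a common multiple of [21, 11]; the smallest such N is lcm(21, 11).
Start: lcm = T0 = 21
Fold in T1=11: gcd(21, 11) = 1; lcm(21, 11) = 21 * 11 / 1 = 231 / 1 = 231
Full cycle length = 231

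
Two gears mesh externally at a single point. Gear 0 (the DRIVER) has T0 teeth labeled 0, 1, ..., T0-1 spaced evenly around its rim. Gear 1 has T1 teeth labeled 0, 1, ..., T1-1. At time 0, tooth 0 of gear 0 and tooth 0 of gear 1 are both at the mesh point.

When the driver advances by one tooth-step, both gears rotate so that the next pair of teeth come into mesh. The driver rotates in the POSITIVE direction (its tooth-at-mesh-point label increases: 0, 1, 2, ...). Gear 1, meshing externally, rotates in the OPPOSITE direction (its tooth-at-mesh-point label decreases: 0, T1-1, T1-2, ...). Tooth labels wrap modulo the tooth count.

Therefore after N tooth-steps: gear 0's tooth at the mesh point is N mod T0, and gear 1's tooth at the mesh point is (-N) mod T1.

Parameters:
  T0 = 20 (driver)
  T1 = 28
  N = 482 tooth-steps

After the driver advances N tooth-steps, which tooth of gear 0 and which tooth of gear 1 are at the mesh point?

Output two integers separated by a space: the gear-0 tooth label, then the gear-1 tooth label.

Gear 0 (driver, T0=20): tooth at mesh = N mod T0
  482 = 24 * 20 + 2, so 482 mod 20 = 2
  gear 0 tooth = 2
Gear 1 (driven, T1=28): tooth at mesh = (-N) mod T1
  482 = 17 * 28 + 6, so 482 mod 28 = 6
  (-482) mod 28 = (-6) mod 28 = 28 - 6 = 22
Mesh after 482 steps: gear-0 tooth 2 meets gear-1 tooth 22

Answer: 2 22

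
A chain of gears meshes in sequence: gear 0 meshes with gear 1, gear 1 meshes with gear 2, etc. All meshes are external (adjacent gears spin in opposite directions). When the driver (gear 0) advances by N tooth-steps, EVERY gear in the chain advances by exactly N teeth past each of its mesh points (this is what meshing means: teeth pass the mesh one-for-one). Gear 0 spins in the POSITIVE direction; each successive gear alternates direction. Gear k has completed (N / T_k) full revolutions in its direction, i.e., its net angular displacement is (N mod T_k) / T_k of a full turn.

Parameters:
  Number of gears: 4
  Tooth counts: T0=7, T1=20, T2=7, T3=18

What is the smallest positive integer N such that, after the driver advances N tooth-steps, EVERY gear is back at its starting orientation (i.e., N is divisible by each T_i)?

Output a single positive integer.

Answer: 1260

Derivation:
Gear k returns to start when N is a multiple of T_k.
All gears at start simultaneously when N is a common multiple of [7, 20, 7, 18]; the smallest such N is lcm(7, 20, 7, 18).
Start: lcm = T0 = 7
Fold in T1=20: gcd(7, 20) = 1; lcm(7, 20) = 7 * 20 / 1 = 140 / 1 = 140
Fold in T2=7: gcd(140, 7) = 7; lcm(140, 7) = 140 * 7 / 7 = 980 / 7 = 140
Fold in T3=18: gcd(140, 18) = 2; lcm(140, 18) = 140 * 18 / 2 = 2520 / 2 = 1260
Full cycle length = 1260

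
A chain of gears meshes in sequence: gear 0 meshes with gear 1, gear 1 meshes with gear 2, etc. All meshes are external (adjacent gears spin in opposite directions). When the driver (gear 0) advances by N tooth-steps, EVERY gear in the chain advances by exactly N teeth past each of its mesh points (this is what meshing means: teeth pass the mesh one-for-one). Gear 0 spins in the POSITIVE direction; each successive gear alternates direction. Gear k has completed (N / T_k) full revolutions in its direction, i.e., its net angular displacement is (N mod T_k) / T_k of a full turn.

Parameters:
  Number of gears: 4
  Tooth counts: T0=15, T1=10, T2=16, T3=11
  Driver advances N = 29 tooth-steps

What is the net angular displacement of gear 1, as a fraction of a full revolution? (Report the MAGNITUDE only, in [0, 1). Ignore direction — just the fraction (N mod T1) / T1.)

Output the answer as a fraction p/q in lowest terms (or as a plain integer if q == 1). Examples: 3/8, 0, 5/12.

Answer: 9/10

Derivation:
Chain of 4 gears, tooth counts: [15, 10, 16, 11]
  gear 0: T0=15, direction=positive, advance = 29 mod 15 = 14 teeth = 14/15 turn
  gear 1: T1=10, direction=negative, advance = 29 mod 10 = 9 teeth = 9/10 turn
  gear 2: T2=16, direction=positive, advance = 29 mod 16 = 13 teeth = 13/16 turn
  gear 3: T3=11, direction=negative, advance = 29 mod 11 = 7 teeth = 7/11 turn
Gear 1: 29 mod 10 = 9
Fraction = 9 / 10 = 9/10 (gcd(9,10)=1) = 9/10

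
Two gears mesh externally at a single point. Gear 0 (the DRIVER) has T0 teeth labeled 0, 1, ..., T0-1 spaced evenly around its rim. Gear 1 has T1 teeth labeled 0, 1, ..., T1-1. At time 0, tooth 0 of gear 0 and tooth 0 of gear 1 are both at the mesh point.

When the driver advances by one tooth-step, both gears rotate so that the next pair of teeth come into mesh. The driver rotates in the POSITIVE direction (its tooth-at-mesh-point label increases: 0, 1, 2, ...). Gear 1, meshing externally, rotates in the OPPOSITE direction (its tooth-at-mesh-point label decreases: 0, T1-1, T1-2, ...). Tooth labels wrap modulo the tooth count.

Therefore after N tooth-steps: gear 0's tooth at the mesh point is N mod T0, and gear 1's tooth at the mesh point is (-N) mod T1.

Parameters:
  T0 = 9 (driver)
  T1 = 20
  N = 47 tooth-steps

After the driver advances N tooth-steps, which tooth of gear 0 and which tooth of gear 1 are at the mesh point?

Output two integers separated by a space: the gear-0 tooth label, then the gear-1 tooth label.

Gear 0 (driver, T0=9): tooth at mesh = N mod T0
  47 = 5 * 9 + 2, so 47 mod 9 = 2
  gear 0 tooth = 2
Gear 1 (driven, T1=20): tooth at mesh = (-N) mod T1
  47 = 2 * 20 + 7, so 47 mod 20 = 7
  (-47) mod 20 = (-7) mod 20 = 20 - 7 = 13
Mesh after 47 steps: gear-0 tooth 2 meets gear-1 tooth 13

Answer: 2 13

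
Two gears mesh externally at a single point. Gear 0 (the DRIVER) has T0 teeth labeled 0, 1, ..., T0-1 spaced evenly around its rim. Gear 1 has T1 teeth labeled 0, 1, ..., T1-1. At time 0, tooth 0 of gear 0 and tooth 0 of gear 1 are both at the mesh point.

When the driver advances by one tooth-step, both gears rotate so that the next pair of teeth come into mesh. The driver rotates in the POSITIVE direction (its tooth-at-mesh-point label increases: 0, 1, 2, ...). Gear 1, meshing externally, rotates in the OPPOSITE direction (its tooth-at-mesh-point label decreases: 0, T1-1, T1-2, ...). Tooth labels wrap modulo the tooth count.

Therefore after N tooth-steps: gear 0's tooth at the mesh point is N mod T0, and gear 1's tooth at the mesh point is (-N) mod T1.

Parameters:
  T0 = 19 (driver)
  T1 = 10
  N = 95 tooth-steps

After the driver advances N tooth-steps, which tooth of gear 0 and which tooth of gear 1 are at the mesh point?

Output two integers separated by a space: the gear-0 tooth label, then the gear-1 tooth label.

Gear 0 (driver, T0=19): tooth at mesh = N mod T0
  95 = 5 * 19 + 0, so 95 mod 19 = 0
  gear 0 tooth = 0
Gear 1 (driven, T1=10): tooth at mesh = (-N) mod T1
  95 = 9 * 10 + 5, so 95 mod 10 = 5
  (-95) mod 10 = (-5) mod 10 = 10 - 5 = 5
Mesh after 95 steps: gear-0 tooth 0 meets gear-1 tooth 5

Answer: 0 5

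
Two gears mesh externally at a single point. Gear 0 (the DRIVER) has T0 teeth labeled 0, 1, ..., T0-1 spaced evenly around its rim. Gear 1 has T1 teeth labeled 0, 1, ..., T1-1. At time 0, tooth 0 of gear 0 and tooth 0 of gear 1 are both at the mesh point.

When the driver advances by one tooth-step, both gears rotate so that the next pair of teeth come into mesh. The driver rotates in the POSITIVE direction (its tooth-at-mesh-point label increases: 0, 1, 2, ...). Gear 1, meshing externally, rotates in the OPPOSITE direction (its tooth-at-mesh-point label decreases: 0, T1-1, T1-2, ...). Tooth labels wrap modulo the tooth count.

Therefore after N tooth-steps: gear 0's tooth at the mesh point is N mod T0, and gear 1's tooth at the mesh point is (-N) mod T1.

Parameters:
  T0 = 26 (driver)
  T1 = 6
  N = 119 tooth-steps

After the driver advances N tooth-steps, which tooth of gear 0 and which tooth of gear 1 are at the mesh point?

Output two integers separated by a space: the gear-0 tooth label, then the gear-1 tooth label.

Gear 0 (driver, T0=26): tooth at mesh = N mod T0
  119 = 4 * 26 + 15, so 119 mod 26 = 15
  gear 0 tooth = 15
Gear 1 (driven, T1=6): tooth at mesh = (-N) mod T1
  119 = 19 * 6 + 5, so 119 mod 6 = 5
  (-119) mod 6 = (-5) mod 6 = 6 - 5 = 1
Mesh after 119 steps: gear-0 tooth 15 meets gear-1 tooth 1

Answer: 15 1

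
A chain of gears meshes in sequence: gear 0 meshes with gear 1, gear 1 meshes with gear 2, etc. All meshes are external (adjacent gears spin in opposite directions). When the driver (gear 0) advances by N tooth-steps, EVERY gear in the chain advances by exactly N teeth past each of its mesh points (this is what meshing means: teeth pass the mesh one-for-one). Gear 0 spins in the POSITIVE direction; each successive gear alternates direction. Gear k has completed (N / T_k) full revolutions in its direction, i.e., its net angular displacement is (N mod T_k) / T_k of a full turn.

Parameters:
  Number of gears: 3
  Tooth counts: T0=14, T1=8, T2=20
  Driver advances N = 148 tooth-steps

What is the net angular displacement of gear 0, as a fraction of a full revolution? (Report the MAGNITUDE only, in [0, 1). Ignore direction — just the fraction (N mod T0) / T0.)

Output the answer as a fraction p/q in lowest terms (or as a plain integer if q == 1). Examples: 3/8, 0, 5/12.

Answer: 4/7

Derivation:
Chain of 3 gears, tooth counts: [14, 8, 20]
  gear 0: T0=14, direction=positive, advance = 148 mod 14 = 8 teeth = 8/14 turn
  gear 1: T1=8, direction=negative, advance = 148 mod 8 = 4 teeth = 4/8 turn
  gear 2: T2=20, direction=positive, advance = 148 mod 20 = 8 teeth = 8/20 turn
Gear 0: 148 mod 14 = 8
Fraction = 8 / 14 = 4/7 (gcd(8,14)=2) = 4/7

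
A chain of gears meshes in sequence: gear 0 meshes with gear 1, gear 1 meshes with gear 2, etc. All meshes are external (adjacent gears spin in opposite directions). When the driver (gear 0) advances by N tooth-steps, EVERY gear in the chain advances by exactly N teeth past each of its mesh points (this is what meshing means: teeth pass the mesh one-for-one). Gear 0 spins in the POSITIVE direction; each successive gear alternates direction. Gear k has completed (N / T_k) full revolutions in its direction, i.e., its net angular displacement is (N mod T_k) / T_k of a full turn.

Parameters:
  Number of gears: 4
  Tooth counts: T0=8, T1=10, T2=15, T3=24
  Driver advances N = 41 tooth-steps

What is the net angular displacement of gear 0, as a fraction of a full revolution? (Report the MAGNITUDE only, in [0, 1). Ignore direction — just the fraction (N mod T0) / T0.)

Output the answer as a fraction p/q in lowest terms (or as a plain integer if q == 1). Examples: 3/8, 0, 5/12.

Answer: 1/8

Derivation:
Chain of 4 gears, tooth counts: [8, 10, 15, 24]
  gear 0: T0=8, direction=positive, advance = 41 mod 8 = 1 teeth = 1/8 turn
  gear 1: T1=10, direction=negative, advance = 41 mod 10 = 1 teeth = 1/10 turn
  gear 2: T2=15, direction=positive, advance = 41 mod 15 = 11 teeth = 11/15 turn
  gear 3: T3=24, direction=negative, advance = 41 mod 24 = 17 teeth = 17/24 turn
Gear 0: 41 mod 8 = 1
Fraction = 1 / 8 = 1/8 (gcd(1,8)=1) = 1/8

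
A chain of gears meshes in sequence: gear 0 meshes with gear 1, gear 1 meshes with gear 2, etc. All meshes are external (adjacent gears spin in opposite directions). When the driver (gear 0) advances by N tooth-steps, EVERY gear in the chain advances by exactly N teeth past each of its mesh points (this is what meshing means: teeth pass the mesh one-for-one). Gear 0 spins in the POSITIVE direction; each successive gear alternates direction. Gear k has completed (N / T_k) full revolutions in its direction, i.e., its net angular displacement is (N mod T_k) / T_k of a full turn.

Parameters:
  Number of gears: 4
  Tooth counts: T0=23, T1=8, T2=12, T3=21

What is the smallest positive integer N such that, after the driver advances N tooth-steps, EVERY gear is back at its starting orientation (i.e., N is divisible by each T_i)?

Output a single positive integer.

Answer: 3864

Derivation:
Gear k returns to start when N is a multiple of T_k.
All gears at start simultaneously when N is a common multiple of [23, 8, 12, 21]; the smallest such N is lcm(23, 8, 12, 21).
Start: lcm = T0 = 23
Fold in T1=8: gcd(23, 8) = 1; lcm(23, 8) = 23 * 8 / 1 = 184 / 1 = 184
Fold in T2=12: gcd(184, 12) = 4; lcm(184, 12) = 184 * 12 / 4 = 2208 / 4 = 552
Fold in T3=21: gcd(552, 21) = 3; lcm(552, 21) = 552 * 21 / 3 = 11592 / 3 = 3864
Full cycle length = 3864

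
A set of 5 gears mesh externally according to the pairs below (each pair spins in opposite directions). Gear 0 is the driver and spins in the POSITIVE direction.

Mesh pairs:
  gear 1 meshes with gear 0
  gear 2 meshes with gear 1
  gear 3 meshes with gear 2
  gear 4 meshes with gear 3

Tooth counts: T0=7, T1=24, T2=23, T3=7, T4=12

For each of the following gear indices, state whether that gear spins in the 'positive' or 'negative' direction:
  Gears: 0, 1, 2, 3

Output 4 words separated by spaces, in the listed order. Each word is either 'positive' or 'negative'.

Answer: positive negative positive negative

Derivation:
Gear 0 (driver): positive (depth 0)
  gear 1: meshes with gear 0 -> depth 1 -> negative (opposite of gear 0)
  gear 2: meshes with gear 1 -> depth 2 -> positive (opposite of gear 1)
  gear 3: meshes with gear 2 -> depth 3 -> negative (opposite of gear 2)
  gear 4: meshes with gear 3 -> depth 4 -> positive (opposite of gear 3)
Queried indices 0, 1, 2, 3 -> positive, negative, positive, negative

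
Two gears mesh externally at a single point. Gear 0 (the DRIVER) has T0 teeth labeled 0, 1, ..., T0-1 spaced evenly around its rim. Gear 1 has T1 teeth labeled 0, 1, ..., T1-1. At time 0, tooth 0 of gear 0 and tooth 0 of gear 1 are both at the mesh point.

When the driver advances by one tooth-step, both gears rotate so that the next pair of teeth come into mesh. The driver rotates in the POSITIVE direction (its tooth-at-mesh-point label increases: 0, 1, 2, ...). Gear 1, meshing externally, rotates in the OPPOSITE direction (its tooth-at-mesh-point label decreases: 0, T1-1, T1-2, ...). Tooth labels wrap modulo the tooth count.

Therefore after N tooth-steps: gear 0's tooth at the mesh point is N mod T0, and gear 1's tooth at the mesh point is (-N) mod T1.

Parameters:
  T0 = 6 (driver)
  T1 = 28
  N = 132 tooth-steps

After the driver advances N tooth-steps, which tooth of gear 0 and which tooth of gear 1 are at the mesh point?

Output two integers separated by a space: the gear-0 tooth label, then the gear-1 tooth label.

Answer: 0 8

Derivation:
Gear 0 (driver, T0=6): tooth at mesh = N mod T0
  132 = 22 * 6 + 0, so 132 mod 6 = 0
  gear 0 tooth = 0
Gear 1 (driven, T1=28): tooth at mesh = (-N) mod T1
  132 = 4 * 28 + 20, so 132 mod 28 = 20
  (-132) mod 28 = (-20) mod 28 = 28 - 20 = 8
Mesh after 132 steps: gear-0 tooth 0 meets gear-1 tooth 8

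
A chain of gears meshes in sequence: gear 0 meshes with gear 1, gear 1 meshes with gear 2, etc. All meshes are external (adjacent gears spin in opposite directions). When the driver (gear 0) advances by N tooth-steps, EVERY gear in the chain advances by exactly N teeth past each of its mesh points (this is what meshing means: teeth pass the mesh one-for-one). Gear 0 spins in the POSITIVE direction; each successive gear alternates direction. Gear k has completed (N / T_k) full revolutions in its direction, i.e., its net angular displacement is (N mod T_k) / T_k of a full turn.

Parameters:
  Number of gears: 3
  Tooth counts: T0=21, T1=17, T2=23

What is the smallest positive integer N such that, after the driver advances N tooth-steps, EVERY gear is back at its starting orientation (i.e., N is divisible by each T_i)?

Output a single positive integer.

Gear k returns to start when N is a multiple of T_k.
All gears at start simultaneously when N is a common multiple of [21, 17, 23]; the smallest such N is lcm(21, 17, 23).
Start: lcm = T0 = 21
Fold in T1=17: gcd(21, 17) = 1; lcm(21, 17) = 21 * 17 / 1 = 357 / 1 = 357
Fold in T2=23: gcd(357, 23) = 1; lcm(357, 23) = 357 * 23 / 1 = 8211 / 1 = 8211
Full cycle length = 8211

Answer: 8211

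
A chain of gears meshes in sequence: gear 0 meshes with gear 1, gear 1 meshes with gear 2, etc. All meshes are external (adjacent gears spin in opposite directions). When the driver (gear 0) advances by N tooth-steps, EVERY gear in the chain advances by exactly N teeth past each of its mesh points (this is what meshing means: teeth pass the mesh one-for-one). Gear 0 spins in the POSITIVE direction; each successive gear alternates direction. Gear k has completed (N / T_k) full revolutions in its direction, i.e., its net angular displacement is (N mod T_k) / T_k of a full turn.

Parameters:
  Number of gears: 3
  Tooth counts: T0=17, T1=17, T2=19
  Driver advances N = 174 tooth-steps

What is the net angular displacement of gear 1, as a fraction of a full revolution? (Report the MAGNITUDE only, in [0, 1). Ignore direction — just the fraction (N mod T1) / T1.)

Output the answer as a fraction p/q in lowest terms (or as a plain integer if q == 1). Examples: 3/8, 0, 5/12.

Answer: 4/17

Derivation:
Chain of 3 gears, tooth counts: [17, 17, 19]
  gear 0: T0=17, direction=positive, advance = 174 mod 17 = 4 teeth = 4/17 turn
  gear 1: T1=17, direction=negative, advance = 174 mod 17 = 4 teeth = 4/17 turn
  gear 2: T2=19, direction=positive, advance = 174 mod 19 = 3 teeth = 3/19 turn
Gear 1: 174 mod 17 = 4
Fraction = 4 / 17 = 4/17 (gcd(4,17)=1) = 4/17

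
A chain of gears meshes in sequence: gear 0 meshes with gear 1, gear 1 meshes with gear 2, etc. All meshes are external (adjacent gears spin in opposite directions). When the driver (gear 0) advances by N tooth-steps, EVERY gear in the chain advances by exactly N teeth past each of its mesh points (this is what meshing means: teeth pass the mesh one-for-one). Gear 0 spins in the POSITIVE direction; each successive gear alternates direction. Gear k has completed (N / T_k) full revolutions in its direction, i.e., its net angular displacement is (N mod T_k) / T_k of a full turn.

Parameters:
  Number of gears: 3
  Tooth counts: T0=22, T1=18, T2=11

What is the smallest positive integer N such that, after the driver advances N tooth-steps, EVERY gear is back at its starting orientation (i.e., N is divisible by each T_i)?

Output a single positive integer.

Gear k returns to start when N is a multiple of T_k.
All gears at start simultaneously when N is a common multiple of [22, 18, 11]; the smallest such N is lcm(22, 18, 11).
Start: lcm = T0 = 22
Fold in T1=18: gcd(22, 18) = 2; lcm(22, 18) = 22 * 18 / 2 = 396 / 2 = 198
Fold in T2=11: gcd(198, 11) = 11; lcm(198, 11) = 198 * 11 / 11 = 2178 / 11 = 198
Full cycle length = 198

Answer: 198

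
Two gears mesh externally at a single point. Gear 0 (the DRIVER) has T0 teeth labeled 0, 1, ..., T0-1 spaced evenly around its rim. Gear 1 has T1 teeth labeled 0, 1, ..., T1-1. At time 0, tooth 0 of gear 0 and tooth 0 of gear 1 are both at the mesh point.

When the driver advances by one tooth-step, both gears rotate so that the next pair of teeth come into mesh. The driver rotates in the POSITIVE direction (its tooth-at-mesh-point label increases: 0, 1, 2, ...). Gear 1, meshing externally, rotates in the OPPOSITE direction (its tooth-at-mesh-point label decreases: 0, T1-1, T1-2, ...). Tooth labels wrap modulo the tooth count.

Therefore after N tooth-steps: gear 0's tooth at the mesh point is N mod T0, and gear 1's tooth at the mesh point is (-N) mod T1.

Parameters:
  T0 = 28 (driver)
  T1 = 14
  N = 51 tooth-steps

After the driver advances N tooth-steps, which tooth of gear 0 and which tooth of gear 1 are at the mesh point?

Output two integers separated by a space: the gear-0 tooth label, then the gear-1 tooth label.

Gear 0 (driver, T0=28): tooth at mesh = N mod T0
  51 = 1 * 28 + 23, so 51 mod 28 = 23
  gear 0 tooth = 23
Gear 1 (driven, T1=14): tooth at mesh = (-N) mod T1
  51 = 3 * 14 + 9, so 51 mod 14 = 9
  (-51) mod 14 = (-9) mod 14 = 14 - 9 = 5
Mesh after 51 steps: gear-0 tooth 23 meets gear-1 tooth 5

Answer: 23 5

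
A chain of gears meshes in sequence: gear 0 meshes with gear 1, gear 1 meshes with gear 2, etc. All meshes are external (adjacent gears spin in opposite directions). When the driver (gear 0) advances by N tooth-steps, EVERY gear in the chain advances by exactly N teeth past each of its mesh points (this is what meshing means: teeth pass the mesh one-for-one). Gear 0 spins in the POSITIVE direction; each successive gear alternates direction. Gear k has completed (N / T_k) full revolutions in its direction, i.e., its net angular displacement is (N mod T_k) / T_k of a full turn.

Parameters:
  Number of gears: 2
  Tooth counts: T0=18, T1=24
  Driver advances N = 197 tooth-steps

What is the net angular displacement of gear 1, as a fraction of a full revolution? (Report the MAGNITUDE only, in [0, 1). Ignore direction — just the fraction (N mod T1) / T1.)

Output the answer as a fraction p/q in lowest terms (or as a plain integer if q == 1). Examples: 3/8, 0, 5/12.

Chain of 2 gears, tooth counts: [18, 24]
  gear 0: T0=18, direction=positive, advance = 197 mod 18 = 17 teeth = 17/18 turn
  gear 1: T1=24, direction=negative, advance = 197 mod 24 = 5 teeth = 5/24 turn
Gear 1: 197 mod 24 = 5
Fraction = 5 / 24 = 5/24 (gcd(5,24)=1) = 5/24

Answer: 5/24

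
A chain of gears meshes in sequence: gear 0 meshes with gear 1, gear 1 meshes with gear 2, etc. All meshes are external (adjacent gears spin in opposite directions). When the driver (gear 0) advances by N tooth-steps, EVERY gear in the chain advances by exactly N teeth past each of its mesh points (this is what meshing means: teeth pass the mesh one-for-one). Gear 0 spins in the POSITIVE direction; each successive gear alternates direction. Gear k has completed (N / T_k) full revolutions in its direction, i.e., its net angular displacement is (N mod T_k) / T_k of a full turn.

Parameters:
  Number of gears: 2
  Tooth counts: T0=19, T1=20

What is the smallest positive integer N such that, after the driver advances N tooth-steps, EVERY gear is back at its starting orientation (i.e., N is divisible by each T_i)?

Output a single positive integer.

Gear k returns to start when N is a multiple of T_k.
All gears at start simultaneously when N is a common multiple of [19, 20]; the smallest such N is lcm(19, 20).
Start: lcm = T0 = 19
Fold in T1=20: gcd(19, 20) = 1; lcm(19, 20) = 19 * 20 / 1 = 380 / 1 = 380
Full cycle length = 380

Answer: 380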